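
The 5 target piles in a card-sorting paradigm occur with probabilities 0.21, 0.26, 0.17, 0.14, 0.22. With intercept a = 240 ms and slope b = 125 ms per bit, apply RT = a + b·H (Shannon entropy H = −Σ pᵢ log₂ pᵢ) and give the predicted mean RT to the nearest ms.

526 ms

Entropy contributions −pᵢ log₂ pᵢ: 0.4728, 0.5053, 0.4346, 0.3971, 0.4806; sum H = 2.2904 bits.
RT = a + bH = 240 + 125·2.2904 = 526.30 ms.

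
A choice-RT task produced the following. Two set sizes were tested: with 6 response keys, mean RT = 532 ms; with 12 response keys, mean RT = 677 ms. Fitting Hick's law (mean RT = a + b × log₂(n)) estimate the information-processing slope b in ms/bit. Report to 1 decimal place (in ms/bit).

b = (RT₂ − RT₁)/(log₂ n₂ − log₂ n₁) = (677 − 532)/(3.5850 − 2.5850) = 145.000 ms/bit.

145.0 ms/bit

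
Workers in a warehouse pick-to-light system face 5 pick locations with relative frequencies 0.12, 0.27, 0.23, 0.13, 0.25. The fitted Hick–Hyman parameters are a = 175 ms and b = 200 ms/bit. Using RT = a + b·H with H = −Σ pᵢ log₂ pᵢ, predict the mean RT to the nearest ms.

Entropy contributions −pᵢ log₂ pᵢ: 0.3671, 0.5100, 0.4877, 0.3826, 0.5000; sum H = 2.2474 bits.
RT = a + bH = 175 + 200·2.2474 = 624.48 ms.

624 ms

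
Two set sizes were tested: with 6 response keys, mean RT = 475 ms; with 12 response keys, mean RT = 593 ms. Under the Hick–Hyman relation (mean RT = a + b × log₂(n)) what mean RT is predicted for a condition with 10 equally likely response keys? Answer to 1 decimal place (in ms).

562.0 ms

Fit slope and intercept:
  b = (593 − 475) / (log₂ 12 − log₂ 6) = 118 / (3.5850 − 2.5850) = 118.000 ms/bit
  a = 475 − 118.000 × 2.5850 = 169.974 ms
Then RT(10) = 169.974 + 118.000 × log₂ 10 = 169.974 + 118.000 × 3.3219 ≈ 561.962 ms.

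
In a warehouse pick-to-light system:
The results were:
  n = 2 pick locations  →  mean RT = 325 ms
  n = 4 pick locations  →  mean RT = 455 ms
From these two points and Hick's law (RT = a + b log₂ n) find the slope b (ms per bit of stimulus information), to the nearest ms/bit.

b = (RT₂ − RT₁)/(log₂ n₂ − log₂ n₁) = (455 − 325)/(2 − 1) = 130 ms/bit.

130 ms/bit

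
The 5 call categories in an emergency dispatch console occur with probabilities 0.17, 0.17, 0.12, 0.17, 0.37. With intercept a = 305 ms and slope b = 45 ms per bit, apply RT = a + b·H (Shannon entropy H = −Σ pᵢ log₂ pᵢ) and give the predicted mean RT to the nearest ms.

404 ms

H = 0.17·log₂(1/0.17) + 0.17·log₂(1/0.17) + 0.12·log₂(1/0.12) + 0.17·log₂(1/0.17) + 0.37·log₂(1/0.37) = 2.2016 bits.
RT = 305 + 45 × 2.2016 = 404.07 ms.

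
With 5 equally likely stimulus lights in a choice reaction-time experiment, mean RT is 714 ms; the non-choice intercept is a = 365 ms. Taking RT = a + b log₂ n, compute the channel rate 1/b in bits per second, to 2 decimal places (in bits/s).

b = (714 − 365)/log₂ 5 = 349/2.3219 = 150.306 ms per bit = 0.15031 s/bit; the reciprocal is 6.653 bits/s.

6.65 bits/s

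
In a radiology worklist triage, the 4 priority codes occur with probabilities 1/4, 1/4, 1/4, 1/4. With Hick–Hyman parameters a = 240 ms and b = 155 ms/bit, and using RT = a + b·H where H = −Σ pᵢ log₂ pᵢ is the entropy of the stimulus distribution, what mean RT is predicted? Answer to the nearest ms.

550 ms

Each term −pᵢ log₂ pᵢ: 0.25·2 + 0.25·2 + 0.25·2 + 0.25·2; summed, H = 2.000 bits.
Mean RT = a + bH = 240 + 155·2.000 = 550.00 ms.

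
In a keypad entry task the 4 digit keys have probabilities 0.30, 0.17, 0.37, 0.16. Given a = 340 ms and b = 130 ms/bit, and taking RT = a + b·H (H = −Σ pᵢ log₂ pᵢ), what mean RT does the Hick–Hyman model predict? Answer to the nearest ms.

588 ms

H = 0.30·log₂(1/0.30) + 0.17·log₂(1/0.17) + 0.37·log₂(1/0.37) + 0.16·log₂(1/0.16) = 1.9094 bits.
RT = 340 + 130 × 1.9094 = 588.22 ms.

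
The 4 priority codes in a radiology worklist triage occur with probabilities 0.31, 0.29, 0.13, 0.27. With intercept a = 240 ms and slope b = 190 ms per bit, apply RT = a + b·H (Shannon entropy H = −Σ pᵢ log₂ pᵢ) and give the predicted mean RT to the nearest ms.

608 ms

Entropy contributions −pᵢ log₂ pᵢ: 0.5238, 0.5179, 0.3826, 0.5100; sum H = 1.9344 bits.
RT = a + bH = 240 + 190·1.9344 = 607.53 ms.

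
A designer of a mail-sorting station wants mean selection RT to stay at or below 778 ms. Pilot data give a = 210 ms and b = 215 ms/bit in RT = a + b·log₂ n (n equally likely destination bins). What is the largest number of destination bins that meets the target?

6

Set 210 + 215·log₂ n ≤ 778 → log₂ n ≤ (778 − 210)/215 = 2.6419.
So n ≤ 2^2.6419 = 6.241; the largest integer n is 6.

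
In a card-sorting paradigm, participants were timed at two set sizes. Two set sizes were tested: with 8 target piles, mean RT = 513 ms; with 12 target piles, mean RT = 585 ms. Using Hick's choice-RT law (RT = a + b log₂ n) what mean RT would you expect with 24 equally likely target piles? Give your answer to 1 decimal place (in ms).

Solve the two-equation system in a and b:
  b = (585 − 513) / (log₂ 12 − log₂ 8) = 72 / (3.5850 − 3) = 123.085 ms/bit
  a = 513 − 123.085 × 3 = 143.746 ms
Then RT(24) = 143.746 + 123.085 × log₂ 24 = 143.746 + 123.085 × 4.5850 ≈ 708.085 ms.

708.1 ms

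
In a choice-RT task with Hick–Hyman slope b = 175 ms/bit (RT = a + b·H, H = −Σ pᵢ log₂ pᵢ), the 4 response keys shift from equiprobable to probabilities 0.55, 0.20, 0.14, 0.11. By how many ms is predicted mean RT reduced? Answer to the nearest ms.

The RT saving is b·ΔH. Equiprobable H₀ = log₂(4) = 2.0000 bits; with the given probabilities H = 1.6862 bits.
b·(H₀ − H) = 175 × (2.0000 − 1.6862) = 54.92 ms.

55 ms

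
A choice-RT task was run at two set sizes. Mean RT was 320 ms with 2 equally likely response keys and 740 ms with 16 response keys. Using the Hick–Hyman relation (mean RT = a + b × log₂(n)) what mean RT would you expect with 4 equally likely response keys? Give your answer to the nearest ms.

Solve the two-equation system in a and b:
  b = (740 − 320) / (log₂ 16 − log₂ 2) = 420 / (4 − 1) = 140 ms/bit
  a = 320 − 140 × 1 = 180 ms
Then RT(4) = 180 + 140 × log₂ 4 = 180 + 140 × 2 ≈ 460.000 ms.

460 ms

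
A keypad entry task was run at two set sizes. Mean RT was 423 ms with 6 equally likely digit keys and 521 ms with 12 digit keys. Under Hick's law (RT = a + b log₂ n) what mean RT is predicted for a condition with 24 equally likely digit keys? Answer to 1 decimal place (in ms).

619.0 ms

Solve the two-equation system in a and b:
  b = (521 − 423) / (log₂ 12 − log₂ 6) = 98 / (3.5850 − 2.5850) = 98.000 ms/bit
  a = 423 − 98.000 × 2.5850 = 169.674 ms
Then RT(24) = 169.674 + 98.000 × log₂ 24 = 169.674 + 98.000 × 4.5850 ≈ 619.000 ms.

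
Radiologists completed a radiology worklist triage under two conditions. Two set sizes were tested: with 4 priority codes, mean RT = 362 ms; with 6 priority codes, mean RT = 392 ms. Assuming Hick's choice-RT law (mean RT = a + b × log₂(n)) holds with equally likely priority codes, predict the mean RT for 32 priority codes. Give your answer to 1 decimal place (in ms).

515.9 ms

Solve the two-equation system in a and b:
  b = (392 − 362) / (log₂ 6 − log₂ 4) = 30 / (2.5850 − 2) = 51.285 ms/bit
  a = 362 − 51.285 × 2 = 259.429 ms
Then RT(32) = 259.429 + 51.285 × log₂ 32 = 259.429 + 51.285 × 5 ≈ 515.856 ms.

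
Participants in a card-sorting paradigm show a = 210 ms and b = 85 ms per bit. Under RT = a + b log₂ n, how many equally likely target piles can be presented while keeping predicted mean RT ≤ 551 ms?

16

85·log₂ n ≤ 551 − 210 = 341, giving log₂ n ≤ 4.0118 and n ≤ 16.131. The largest whole number is 16.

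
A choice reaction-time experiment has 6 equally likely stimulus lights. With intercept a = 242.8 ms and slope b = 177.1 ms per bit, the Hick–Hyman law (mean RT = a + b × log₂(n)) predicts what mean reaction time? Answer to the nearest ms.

701 ms

log₂(6) = 2.5850 bits, so RT = 242.8 + 177.1 × 2.5850 ≈ 700.597 ms.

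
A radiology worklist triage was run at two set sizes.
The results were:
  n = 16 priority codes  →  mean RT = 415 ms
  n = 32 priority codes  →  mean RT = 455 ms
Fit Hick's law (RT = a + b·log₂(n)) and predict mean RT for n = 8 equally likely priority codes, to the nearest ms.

375 ms

With log₂ n on the abscissa the relation is linear; from the two conditions:
  b = (455 − 415) / (log₂ 32 − log₂ 16) = 40 / (5 − 4) = 40 ms/bit
  a = 415 − 40 × 4 = 255 ms
Then RT(8) = 255 + 40 × log₂ 8 = 255 + 40 × 3 ≈ 375.000 ms.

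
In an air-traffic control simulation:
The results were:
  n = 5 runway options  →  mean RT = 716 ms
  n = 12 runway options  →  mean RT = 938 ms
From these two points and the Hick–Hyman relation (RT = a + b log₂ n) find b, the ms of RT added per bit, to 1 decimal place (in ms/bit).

b = (RT₂ − RT₁)/(log₂ n₂ − log₂ n₁) = (938 − 716)/(3.5850 − 2.3219) = 175.767 ms/bit.

175.8 ms/bit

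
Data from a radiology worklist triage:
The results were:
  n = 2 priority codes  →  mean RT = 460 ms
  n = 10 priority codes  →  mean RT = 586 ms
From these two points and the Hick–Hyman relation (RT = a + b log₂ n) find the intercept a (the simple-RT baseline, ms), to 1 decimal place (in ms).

b = (RT₂ − RT₁)/(log₂ n₂ − log₂ n₁) = (586 − 460)/(3.3219 − 1) = 54.265 ms/bit.
a = RT₁ − b·log₂ n₁ = 460 − 54.265 × 1 = 405.735 ms.

405.7 ms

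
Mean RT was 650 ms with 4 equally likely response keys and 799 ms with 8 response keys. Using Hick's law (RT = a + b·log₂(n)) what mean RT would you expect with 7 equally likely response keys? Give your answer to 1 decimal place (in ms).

Solve the two-equation system in a and b:
  b = (799 − 650) / (log₂ 8 − log₂ 4) = 149 / (3 − 2) = 149.000 ms/bit
  a = 650 − 149.000 × 2 = 352.000 ms
Then RT(7) = 352.000 + 149.000 × log₂ 7 = 352.000 + 149.000 × 2.8074 ≈ 770.296 ms.

770.3 ms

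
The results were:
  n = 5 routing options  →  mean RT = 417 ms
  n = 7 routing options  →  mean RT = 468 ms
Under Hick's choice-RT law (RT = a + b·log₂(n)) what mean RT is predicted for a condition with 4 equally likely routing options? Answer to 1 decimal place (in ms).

383.2 ms

With log₂ n on the abscissa the relation is linear; from the two conditions:
  b = (468 − 417) / (log₂ 7 − log₂ 5) = 51 / (2.8074 − 2.3219) = 105.062 ms/bit
  a = 417 − 105.062 × 2.3219 = 173.053 ms
Then RT(4) = 173.053 + 105.062 × log₂ 4 = 173.053 + 105.062 × 2 ≈ 383.178 ms.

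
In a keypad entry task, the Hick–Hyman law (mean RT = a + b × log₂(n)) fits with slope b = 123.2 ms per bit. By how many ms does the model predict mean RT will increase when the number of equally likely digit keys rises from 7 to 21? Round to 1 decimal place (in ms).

The intercept a cancels: ΔRT = b·(log₂ n₂ − log₂ n₁) = b·log₂(n₂/n₁).
log₂(21) − log₂(7) = 4.3923 − 2.8074 = 1.5850.
ΔRT = 123.2 × 1.5850 = 195.267 ms.

195.3 ms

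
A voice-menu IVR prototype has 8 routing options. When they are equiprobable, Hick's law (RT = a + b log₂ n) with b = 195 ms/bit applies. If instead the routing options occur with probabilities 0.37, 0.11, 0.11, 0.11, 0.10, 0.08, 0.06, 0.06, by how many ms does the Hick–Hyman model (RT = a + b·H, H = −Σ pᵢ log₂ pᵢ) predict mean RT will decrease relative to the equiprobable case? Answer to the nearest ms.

Equiprobable entropy H₀ = log₂ 8 = 3.0000 bits.
Skewed entropy H = −Σ pᵢ log₂ pᵢ = 2.6924 bits.
ΔRT = b·(H₀ − H) = 195 × 0.3076 = 59.99 ms.

60 ms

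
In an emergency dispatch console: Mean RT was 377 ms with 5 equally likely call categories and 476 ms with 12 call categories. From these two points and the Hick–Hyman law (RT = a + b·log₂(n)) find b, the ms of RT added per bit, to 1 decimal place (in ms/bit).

Slope: b = (476 − 377) / (log₂ 12 − log₂ 5) = 99/1.2630 = 78.383 ms/bit.

78.4 ms/bit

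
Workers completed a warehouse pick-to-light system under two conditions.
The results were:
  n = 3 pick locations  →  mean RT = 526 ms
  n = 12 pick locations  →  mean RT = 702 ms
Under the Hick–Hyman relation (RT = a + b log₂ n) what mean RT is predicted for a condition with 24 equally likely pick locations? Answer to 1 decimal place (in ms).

790.0 ms

With log₂ n on the abscissa the relation is linear; from the two conditions:
  b = (702 − 526) / (log₂ 12 − log₂ 3) = 176 / (3.5850 − 1.5850) = 88.000 ms/bit
  a = 526 − 88.000 × 1.5850 = 386.523 ms
Then RT(24) = 386.523 + 88.000 × log₂ 24 = 386.523 + 88.000 × 4.5850 ≈ 790.000 ms.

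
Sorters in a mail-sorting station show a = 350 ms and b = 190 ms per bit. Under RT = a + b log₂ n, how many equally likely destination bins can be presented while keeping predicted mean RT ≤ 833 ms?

190·log₂ n ≤ 833 − 350 = 483, giving log₂ n ≤ 2.5421 and n ≤ 5.824. The largest whole number is 5.

5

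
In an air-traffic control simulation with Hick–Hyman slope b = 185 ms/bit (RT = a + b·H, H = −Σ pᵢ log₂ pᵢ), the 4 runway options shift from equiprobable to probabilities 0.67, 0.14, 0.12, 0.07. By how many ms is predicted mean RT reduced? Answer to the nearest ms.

The RT saving is b·ΔH. Equiprobable H₀ = log₂(4) = 2.0000 bits; with the given probabilities H = 1.4198 bits.
b·(H₀ − H) = 185 × (2.0000 − 1.4198) = 107.33 ms.

107 ms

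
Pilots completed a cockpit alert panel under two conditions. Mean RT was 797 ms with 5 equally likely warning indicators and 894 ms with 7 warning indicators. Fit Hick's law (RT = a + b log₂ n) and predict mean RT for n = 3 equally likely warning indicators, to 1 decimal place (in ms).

Fit slope and intercept:
  b = (894 − 797) / (log₂ 7 − log₂ 5) = 97 / (2.8074 − 2.3219) = 199.824 ms/bit
  a = 797 − 199.824 × 2.3219 = 333.023 ms
Then RT(3) = 333.023 + 199.824 × log₂ 3 = 333.023 + 199.824 × 1.5850 ≈ 649.736 ms.

649.7 ms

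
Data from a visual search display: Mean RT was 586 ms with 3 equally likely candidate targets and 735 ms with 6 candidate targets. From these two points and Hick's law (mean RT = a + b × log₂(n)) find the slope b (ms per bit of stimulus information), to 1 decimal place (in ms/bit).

Slope: b = (735 − 586) / (log₂ 6 − log₂ 3) = 149/1.0000 = 149.000 ms/bit.

149.0 ms/bit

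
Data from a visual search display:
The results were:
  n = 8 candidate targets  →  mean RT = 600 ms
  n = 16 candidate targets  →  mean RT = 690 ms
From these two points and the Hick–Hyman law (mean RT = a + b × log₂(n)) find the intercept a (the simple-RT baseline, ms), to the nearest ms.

b = (RT₂ − RT₁)/(log₂ n₂ − log₂ n₁) = (690 − 600)/(4 − 3) = 90 ms/bit.
a = RT₁ − b·log₂ n₁ = 600 − 90 × 3 = 330.000 ms.

330 ms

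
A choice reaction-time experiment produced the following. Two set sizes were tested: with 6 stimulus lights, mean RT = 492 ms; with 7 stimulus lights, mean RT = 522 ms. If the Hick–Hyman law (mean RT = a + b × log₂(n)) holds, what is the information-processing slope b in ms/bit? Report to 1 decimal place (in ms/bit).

b = (RT₂ − RT₁)/(log₂ n₂ − log₂ n₁) = (522 − 492)/(2.8074 − 2.5850) = 134.897 ms/bit.

134.9 ms/bit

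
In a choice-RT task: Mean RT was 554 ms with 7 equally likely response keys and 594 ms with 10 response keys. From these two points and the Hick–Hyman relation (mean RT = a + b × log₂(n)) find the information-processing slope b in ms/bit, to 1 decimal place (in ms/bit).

The slope on a log₂ axis is (594 − 554) / (3.3219 − 2.8074) = 77.734 ms/bit.

77.7 ms/bit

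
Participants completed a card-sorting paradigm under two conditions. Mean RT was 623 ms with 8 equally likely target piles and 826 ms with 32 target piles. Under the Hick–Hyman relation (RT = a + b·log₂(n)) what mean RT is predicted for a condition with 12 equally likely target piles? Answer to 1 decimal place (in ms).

682.4 ms

Solve the two-equation system in a and b:
  b = (826 − 623) / (log₂ 32 − log₂ 8) = 203 / (5 − 3) = 101.500 ms/bit
  a = 623 − 101.500 × 3 = 318.500 ms
Then RT(12) = 318.500 + 101.500 × log₂ 12 = 318.500 + 101.500 × 3.5850 ≈ 682.374 ms.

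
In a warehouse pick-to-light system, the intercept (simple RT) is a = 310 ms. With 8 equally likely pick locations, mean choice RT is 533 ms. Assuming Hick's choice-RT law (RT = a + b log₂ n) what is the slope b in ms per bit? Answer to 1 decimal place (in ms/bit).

8 alternatives carry log₂ 8 = 3 bits; the choice cost is 533 − 310 = 223 ms, so b = 223/3 = 74.333 ms/bit.

74.3 ms/bit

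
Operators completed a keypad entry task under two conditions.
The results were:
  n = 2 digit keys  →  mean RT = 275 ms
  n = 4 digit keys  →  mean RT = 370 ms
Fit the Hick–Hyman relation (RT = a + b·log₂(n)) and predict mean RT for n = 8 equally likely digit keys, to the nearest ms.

465 ms

With log₂ n on the abscissa the relation is linear; from the two conditions:
  b = (370 − 275) / (log₂ 4 − log₂ 2) = 95 / (2 − 1) = 95 ms/bit
  a = 275 − 95 × 1 = 180 ms
Then RT(8) = 180 + 95 × log₂ 8 = 180 + 95 × 3 ≈ 465.000 ms.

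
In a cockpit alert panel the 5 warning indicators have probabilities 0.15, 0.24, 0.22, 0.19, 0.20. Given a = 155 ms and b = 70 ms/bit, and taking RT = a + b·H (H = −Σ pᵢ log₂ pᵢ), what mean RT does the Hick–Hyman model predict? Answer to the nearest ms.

H = 0.15·log₂(1/0.15) + 0.24·log₂(1/0.24) + 0.22·log₂(1/0.22) + 0.19·log₂(1/0.19) + 0.20·log₂(1/0.20) = 2.3049 bits.
RT = 155 + 70 × 2.3049 = 316.34 ms.

316 ms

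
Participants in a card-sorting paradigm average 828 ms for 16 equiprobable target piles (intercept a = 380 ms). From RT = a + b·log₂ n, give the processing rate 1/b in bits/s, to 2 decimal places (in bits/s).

8.93 bits/s

b = (828 − 380)/log₂ 16 = 448/4 = 112.000 ms per bit = 0.11200 s/bit; the reciprocal is 8.929 bits/s.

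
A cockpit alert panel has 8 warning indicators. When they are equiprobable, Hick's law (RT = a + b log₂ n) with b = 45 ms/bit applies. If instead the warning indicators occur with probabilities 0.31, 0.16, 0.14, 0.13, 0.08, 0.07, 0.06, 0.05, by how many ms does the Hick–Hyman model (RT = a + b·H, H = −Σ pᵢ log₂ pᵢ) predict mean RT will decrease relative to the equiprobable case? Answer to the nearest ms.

11 ms

The RT saving is b·ΔH. Equiprobable H₀ = log₂(8) = 3.0000 bits; with the given probabilities H = 2.7463 bits.
b·(H₀ − H) = 45 × (3.0000 − 2.7463) = 11.42 ms.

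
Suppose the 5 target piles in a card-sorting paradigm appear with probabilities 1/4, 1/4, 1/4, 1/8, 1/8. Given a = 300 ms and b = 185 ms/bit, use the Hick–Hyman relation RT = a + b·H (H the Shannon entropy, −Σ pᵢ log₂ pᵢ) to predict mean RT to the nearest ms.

716 ms

H = −Σ pᵢ log₂ pᵢ = 0.25·2 + 0.25·2 + 0.25·2 + 0.125·3 + 0.125·3 = 2.250 bits.
RT = 300 + 185 × 2.250 = 716.25 ms.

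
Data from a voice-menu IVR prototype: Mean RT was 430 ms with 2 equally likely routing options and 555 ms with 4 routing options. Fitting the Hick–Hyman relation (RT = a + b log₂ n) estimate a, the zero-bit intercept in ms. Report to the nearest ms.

305 ms

b = (RT₂ − RT₁)/(log₂ n₂ − log₂ n₁) = (555 − 430)/(2 − 1) = 125 ms/bit.
Intercept: a = 430 − 125·log₂(2) = 305.000 ms.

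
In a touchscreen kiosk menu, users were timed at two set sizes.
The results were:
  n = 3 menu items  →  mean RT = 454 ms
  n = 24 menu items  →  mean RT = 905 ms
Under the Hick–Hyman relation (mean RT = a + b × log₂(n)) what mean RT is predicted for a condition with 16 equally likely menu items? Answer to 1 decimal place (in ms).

With log₂ n on the abscissa the relation is linear; from the two conditions:
  b = (905 − 454) / (log₂ 24 − log₂ 3) = 451 / (4.5850 − 1.5850) = 150.333 ms/bit
  a = 454 − 150.333 × 1.5850 = 215.727 ms
Then RT(16) = 215.727 + 150.333 × log₂ 16 = 215.727 + 150.333 × 4 ≈ 817.061 ms.

817.1 ms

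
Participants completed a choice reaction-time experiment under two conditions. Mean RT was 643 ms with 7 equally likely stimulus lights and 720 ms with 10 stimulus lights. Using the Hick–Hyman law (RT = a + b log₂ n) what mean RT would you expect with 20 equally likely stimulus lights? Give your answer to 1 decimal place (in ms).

With log₂ n on the abscissa the relation is linear; from the two conditions:
  b = (720 − 643) / (log₂ 10 − log₂ 7) = 77 / (3.3219 − 2.8074) = 149.639 ms/bit
  a = 643 − 149.639 × 2.8074 = 222.911 ms
Then RT(20) = 222.911 + 149.639 × log₂ 20 = 222.911 + 149.639 × 4.3219 ≈ 869.639 ms.

869.6 ms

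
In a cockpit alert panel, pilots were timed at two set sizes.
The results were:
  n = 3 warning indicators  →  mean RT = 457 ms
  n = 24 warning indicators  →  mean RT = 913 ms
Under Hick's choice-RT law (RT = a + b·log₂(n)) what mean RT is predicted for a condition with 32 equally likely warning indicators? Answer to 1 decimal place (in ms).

976.1 ms

Fit slope and intercept:
  b = (913 − 457) / (log₂ 24 − log₂ 3) = 456 / (4.5850 − 1.5850) = 152.000 ms/bit
  a = 457 − 152.000 × 1.5850 = 216.086 ms
Then RT(32) = 216.086 + 152.000 × log₂ 32 = 216.086 + 152.000 × 5 ≈ 976.086 ms.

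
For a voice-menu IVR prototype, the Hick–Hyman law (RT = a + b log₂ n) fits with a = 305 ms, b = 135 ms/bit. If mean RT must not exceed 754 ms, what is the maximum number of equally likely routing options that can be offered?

135·log₂ n ≤ 754 − 305 = 449, giving log₂ n ≤ 3.3259 and n ≤ 10.028. The largest whole number is 10.

10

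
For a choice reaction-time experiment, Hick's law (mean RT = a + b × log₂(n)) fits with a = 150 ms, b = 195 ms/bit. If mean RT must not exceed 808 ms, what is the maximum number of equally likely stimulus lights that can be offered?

Information budget: (808 − 150)/195 = 3.3744 bits, so n ≤ 2^3.3744 = 10.370 → at most 10.

10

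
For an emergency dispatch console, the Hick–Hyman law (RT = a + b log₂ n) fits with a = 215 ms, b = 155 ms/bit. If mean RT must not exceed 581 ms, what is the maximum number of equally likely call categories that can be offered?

Set 215 + 155·log₂ n ≤ 581 → log₂ n ≤ (581 − 215)/155 = 2.3613.
So n ≤ 2^2.3613 = 5.138; the largest integer n is 5.

5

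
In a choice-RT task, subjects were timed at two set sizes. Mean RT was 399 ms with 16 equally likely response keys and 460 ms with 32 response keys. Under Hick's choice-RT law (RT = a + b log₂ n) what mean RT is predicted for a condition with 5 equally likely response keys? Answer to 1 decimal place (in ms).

296.6 ms

With log₂ n on the abscissa the relation is linear; from the two conditions:
  b = (460 − 399) / (log₂ 32 − log₂ 16) = 61 / (5 − 4) = 61.000 ms/bit
  a = 399 − 61.000 × 4 = 155.000 ms
Then RT(5) = 155.000 + 61.000 × log₂ 5 = 155.000 + 61.000 × 2.3219 ≈ 296.638 ms.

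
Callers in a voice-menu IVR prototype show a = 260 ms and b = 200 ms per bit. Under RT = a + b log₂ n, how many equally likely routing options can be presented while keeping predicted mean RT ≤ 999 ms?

12

Information budget: (999 − 260)/200 = 3.6950 bits, so n ≤ 2^3.6950 = 12.951 → at most 12.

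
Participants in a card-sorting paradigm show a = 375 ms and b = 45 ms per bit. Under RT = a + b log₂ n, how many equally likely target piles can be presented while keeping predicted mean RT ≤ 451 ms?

Information budget: (451 − 375)/45 = 1.6889 bits, so n ≤ 2^1.6889 = 3.224 → at most 3.

3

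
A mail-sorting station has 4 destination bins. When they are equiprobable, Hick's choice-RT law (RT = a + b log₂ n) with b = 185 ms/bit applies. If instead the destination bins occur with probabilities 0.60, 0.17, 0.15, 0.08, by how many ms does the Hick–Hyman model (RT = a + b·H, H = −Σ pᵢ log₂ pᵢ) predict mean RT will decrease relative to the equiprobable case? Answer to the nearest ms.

78 ms

The RT saving is b·ΔH. Equiprobable H₀ = log₂(4) = 2.0000 bits; with the given probabilities H = 1.5788 bits.
b·(H₀ − H) = 185 × (2.0000 − 1.5788) = 77.92 ms.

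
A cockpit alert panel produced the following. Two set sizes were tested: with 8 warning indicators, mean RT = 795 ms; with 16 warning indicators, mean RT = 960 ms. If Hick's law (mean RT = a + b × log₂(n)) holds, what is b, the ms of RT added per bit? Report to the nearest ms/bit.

165 ms/bit

The slope on a log₂ axis is (960 − 795) / (4 − 3) = 165 ms/bit.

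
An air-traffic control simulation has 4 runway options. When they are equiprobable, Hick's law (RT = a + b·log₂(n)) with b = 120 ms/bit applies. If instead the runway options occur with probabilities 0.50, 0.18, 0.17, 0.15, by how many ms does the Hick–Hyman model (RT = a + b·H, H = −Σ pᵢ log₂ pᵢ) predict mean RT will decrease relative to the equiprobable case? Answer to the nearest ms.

25 ms

Equiprobable entropy H₀ = log₂ 4 = 2.0000 bits.
Skewed entropy H = −Σ pᵢ log₂ pᵢ = 1.7904 bits.
ΔRT = b·(H₀ − H) = 120 × 0.2096 = 25.15 ms.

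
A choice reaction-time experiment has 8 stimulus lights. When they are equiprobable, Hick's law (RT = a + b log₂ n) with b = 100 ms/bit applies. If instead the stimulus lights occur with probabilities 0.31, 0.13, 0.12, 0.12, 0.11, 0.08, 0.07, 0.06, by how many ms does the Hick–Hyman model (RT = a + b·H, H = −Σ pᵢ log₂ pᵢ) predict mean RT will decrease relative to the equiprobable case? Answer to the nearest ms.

21 ms

The RT saving is b·ΔH. Equiprobable H₀ = log₂(8) = 3.0000 bits; with the given probabilities H = 2.7945 bits.
b·(H₀ − H) = 100 × (3.0000 − 2.7945) = 20.55 ms.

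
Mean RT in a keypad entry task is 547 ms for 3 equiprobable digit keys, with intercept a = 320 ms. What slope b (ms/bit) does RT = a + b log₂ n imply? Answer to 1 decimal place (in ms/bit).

143.2 ms/bit

b = (547 − 320) / log₂(3) = 227 / 1.5850 = 143.221 ms/bit.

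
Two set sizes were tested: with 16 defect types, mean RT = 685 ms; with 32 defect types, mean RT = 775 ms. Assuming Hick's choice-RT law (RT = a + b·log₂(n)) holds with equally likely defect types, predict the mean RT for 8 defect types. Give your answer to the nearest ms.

RT is linear in log₂ n, so two points fix the line:
  b = (775 − 685) / (log₂ 32 − log₂ 16) = 90 / (5 − 4) = 90 ms/bit
  a = 685 − 90 × 4 = 325 ms
Then RT(8) = 325 + 90 × log₂ 8 = 325 + 90 × 3 ≈ 595.000 ms.

595 ms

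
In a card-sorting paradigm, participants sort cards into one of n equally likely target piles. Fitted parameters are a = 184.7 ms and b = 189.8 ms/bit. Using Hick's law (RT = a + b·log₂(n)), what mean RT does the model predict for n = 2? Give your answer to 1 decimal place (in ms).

log₂(2) = 1 bits, so RT = 184.7 + 189.8 × 1 ≈ 374.500 ms.

374.5 ms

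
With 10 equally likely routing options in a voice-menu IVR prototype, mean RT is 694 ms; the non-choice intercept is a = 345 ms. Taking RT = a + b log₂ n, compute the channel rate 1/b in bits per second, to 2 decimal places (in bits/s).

9.52 bits/s

Choice component = 694 − 345 = 349 ms over log₂(10) = 3.3219 bits.
b = 349 / 3.3219 = 105.059 ms/bit, so 1/b = 9.518 bits/s.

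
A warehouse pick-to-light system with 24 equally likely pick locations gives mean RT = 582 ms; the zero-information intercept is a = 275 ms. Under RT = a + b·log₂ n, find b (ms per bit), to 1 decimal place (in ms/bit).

24 alternatives carry log₂ 24 = 4.5850 bits; the choice cost is 582 − 275 = 307 ms, so b = 307/4.5850 = 66.958 ms/bit.

67.0 ms/bit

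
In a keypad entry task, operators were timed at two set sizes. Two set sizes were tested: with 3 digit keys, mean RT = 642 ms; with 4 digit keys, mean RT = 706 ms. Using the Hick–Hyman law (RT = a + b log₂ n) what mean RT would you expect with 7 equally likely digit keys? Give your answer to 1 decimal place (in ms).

830.5 ms

Solve the two-equation system in a and b:
  b = (706 − 642) / (log₂ 4 − log₂ 3) = 64 / (2 − 1.5850) = 154.203 ms/bit
  a = 642 − 154.203 × 1.5850 = 397.594 ms
Then RT(7) = 397.594 + 154.203 × log₂ 7 = 397.594 + 154.203 × 2.8074 ≈ 830.496 ms.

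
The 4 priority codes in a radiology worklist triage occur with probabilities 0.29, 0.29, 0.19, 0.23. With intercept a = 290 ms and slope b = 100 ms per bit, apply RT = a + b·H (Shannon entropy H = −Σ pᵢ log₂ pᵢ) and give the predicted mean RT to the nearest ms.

488 ms

H = 0.29·log₂(1/0.29) + 0.29·log₂(1/0.29) + 0.19·log₂(1/0.19) + 0.23·log₂(1/0.23) = 1.9787 bits.
RT = 290 + 100 × 1.9787 = 487.87 ms.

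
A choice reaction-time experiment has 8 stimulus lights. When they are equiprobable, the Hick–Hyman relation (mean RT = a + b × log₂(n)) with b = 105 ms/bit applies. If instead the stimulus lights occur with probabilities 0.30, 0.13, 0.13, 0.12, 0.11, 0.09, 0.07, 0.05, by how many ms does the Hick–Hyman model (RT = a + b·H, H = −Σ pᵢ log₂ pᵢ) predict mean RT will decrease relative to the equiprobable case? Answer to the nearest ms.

The RT saving is b·ΔH. Equiprobable H₀ = log₂(8) = 3.0000 bits; with the given probabilities H = 2.8010 bits.
b·(H₀ − H) = 105 × (3.0000 − 2.8010) = 20.89 ms.

21 ms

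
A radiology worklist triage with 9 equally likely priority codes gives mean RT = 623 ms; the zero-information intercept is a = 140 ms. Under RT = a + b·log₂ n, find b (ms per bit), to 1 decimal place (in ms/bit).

152.4 ms/bit

b = (623 − 140) / log₂(9) = 483 / 3.1699 = 152.370 ms/bit.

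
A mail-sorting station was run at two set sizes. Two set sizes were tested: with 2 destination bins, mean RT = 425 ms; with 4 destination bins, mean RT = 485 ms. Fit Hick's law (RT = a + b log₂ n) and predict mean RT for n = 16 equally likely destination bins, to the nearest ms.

Fit slope and intercept:
  b = (485 − 425) / (log₂ 4 − log₂ 2) = 60 / (2 − 1) = 60 ms/bit
  a = 425 − 60 × 1 = 365 ms
Then RT(16) = 365 + 60 × log₂ 16 = 365 + 60 × 4 ≈ 605.000 ms.

605 ms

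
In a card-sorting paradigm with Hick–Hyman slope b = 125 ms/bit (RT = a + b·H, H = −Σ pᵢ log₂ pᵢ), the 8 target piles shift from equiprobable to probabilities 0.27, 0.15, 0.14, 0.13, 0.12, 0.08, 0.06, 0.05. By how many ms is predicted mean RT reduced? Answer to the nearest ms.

23 ms

The RT saving is b·ΔH. Equiprobable H₀ = log₂(8) = 3.0000 bits; with the given probabilities H = 2.8185 bits.
b·(H₀ − H) = 125 × (3.0000 − 2.8185) = 22.68 ms.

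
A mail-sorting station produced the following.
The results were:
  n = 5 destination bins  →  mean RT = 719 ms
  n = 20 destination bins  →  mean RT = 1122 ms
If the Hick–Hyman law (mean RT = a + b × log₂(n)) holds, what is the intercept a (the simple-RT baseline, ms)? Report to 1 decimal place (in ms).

251.1 ms

Slope: b = (1122 − 719) / (log₂ 20 − log₂ 5) = 403/2.0000 = 201.500 ms/bit.
a = RT₁ − b·log₂ n₁ = 719 − 201.500 × 2.3219 = 251.131 ms.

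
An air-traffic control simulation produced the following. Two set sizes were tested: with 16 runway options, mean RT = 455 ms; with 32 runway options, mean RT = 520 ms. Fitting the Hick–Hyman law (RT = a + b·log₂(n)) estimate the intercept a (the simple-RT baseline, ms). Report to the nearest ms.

195 ms

Slope: b = (520 − 455) / (log₂ 32 − log₂ 16) = 65/1.0000 = 65 ms/bit.
Intercept: a = 455 − 65·log₂(16) = 195.000 ms.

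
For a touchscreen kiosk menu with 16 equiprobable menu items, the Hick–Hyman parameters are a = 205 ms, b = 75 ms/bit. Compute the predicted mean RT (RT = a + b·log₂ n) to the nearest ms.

log₂(16) = 4 bits, so RT = 205 + 75 × 4 ≈ 505.000 ms.

505 ms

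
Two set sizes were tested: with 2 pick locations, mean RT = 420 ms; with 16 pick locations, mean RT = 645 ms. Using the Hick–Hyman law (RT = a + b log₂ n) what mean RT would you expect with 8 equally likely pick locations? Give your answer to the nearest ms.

Fit slope and intercept:
  b = (645 − 420) / (log₂ 16 − log₂ 2) = 225 / (4 − 1) = 75 ms/bit
  a = 420 − 75 × 1 = 345 ms
Then RT(8) = 345 + 75 × log₂ 8 = 345 + 75 × 3 ≈ 570.000 ms.

570 ms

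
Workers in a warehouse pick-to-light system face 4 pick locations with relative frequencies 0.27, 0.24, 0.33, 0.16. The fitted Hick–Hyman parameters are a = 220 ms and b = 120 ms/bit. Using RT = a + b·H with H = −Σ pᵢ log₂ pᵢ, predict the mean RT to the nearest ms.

455 ms

H = 0.27·log₂(1/0.27) + 0.24·log₂(1/0.24) + 0.33·log₂(1/0.33) + 0.16·log₂(1/0.16) = 1.9550 bits.
RT = 220 + 120 × 1.9550 = 454.60 ms.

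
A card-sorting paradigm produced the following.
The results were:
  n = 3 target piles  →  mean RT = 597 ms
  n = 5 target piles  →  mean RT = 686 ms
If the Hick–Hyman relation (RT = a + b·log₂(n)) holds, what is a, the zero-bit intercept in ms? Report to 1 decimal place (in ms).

405.6 ms

The slope on a log₂ axis is (686 − 597) / (2.3219 − 1.5850) = 120.765 ms/bit.
Intercept: a = 597 − 120.765·log₂(3) = 405.591 ms.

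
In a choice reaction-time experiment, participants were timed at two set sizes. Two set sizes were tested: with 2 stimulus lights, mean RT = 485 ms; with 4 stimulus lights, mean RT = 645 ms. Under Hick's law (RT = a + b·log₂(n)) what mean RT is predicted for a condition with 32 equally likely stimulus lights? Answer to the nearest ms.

With log₂ n on the abscissa the relation is linear; from the two conditions:
  b = (645 − 485) / (log₂ 4 − log₂ 2) = 160 / (2 − 1) = 160 ms/bit
  a = 485 − 160 × 1 = 325 ms
Then RT(32) = 325 + 160 × log₂ 32 = 325 + 160 × 5 ≈ 1125.000 ms.

1125 ms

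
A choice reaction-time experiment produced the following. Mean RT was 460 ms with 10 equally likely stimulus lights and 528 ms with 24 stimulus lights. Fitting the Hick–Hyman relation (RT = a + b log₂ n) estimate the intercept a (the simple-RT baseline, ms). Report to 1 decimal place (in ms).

Slope: b = (528 − 460) / (log₂ 24 − log₂ 10) = 68/1.2630 = 53.839 ms/bit.
Intercept: a = 460 − 53.839·log₂(10) = 281.152 ms.

281.2 ms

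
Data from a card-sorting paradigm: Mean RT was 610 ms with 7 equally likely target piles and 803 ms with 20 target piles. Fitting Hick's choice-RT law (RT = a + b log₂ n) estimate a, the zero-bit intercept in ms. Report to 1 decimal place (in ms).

252.3 ms

The slope on a log₂ axis is (803 − 610) / (4.3219 − 2.8074) = 127.429 ms/bit.
a = RT₁ − b·log₂ n₁ = 610 − 127.429 × 2.8074 = 252.263 ms.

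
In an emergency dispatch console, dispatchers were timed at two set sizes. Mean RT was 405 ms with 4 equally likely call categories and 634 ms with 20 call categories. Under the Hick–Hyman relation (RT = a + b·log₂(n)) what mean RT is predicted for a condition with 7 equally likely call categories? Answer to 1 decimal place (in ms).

RT is linear in log₂ n, so two points fix the line:
  b = (634 − 405) / (log₂ 20 − log₂ 4) = 229 / (4.3219 − 2) = 98.625 ms/bit
  a = 405 − 98.625 × 2 = 207.750 ms
Then RT(7) = 207.750 + 98.625 × log₂ 7 = 207.750 + 98.625 × 2.8074 ≈ 484.625 ms.

484.6 ms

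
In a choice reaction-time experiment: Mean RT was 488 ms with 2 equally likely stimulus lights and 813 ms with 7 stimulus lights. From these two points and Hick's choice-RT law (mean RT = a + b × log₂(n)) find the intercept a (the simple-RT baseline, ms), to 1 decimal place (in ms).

The slope on a log₂ axis is (813 − 488) / (2.8074 − 1) = 179.821 ms/bit.
a = RT₁ − b·log₂ n₁ = 488 − 179.821 × 1 = 308.179 ms.

308.2 ms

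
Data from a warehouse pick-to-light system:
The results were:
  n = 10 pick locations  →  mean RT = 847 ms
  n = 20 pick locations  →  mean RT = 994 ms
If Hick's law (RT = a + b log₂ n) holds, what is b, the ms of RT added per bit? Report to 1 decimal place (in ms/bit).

b = (RT₂ − RT₁)/(log₂ n₂ − log₂ n₁) = (994 − 847)/(4.3219 − 3.3219) = 147.000 ms/bit.

147.0 ms/bit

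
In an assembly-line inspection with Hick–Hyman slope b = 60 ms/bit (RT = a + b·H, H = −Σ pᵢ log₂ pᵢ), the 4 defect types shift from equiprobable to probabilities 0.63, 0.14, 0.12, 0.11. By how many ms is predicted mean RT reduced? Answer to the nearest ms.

Equiprobable entropy H₀ = log₂ 4 = 2.0000 bits.
Skewed entropy H = −Σ pᵢ log₂ pᵢ = 1.5344 bits.
ΔRT = b·(H₀ − H) = 60 × 0.4656 = 27.94 ms.

28 ms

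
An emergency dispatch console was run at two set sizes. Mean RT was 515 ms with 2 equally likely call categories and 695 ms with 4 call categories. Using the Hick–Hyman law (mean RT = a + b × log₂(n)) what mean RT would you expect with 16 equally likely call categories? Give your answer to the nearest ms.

1055 ms

With log₂ n on the abscissa the relation is linear; from the two conditions:
  b = (695 − 515) / (log₂ 4 − log₂ 2) = 180 / (2 − 1) = 180 ms/bit
  a = 515 − 180 × 1 = 335 ms
Then RT(16) = 335 + 180 × log₂ 16 = 335 + 180 × 4 ≈ 1055.000 ms.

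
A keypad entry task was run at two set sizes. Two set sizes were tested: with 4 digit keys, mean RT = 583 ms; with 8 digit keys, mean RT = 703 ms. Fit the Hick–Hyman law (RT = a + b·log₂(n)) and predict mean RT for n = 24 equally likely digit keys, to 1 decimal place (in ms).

893.2 ms

Solve the two-equation system in a and b:
  b = (703 − 583) / (log₂ 8 − log₂ 4) = 120 / (3 − 2) = 120.000 ms/bit
  a = 583 − 120.000 × 2 = 343.000 ms
Then RT(24) = 343.000 + 120.000 × log₂ 24 = 343.000 + 120.000 × 4.5850 ≈ 893.196 ms.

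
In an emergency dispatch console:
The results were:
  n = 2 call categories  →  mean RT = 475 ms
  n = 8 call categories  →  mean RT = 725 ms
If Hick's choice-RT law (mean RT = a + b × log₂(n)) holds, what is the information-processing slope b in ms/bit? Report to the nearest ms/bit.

Slope: b = (725 − 475) / (log₂ 8 − log₂ 2) = 250/2.0000 = 125 ms/bit.

125 ms/bit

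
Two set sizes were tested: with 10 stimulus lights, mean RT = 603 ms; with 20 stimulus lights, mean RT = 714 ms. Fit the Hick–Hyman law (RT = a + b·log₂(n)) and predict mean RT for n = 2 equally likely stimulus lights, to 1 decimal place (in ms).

With log₂ n on the abscissa the relation is linear; from the two conditions:
  b = (714 − 603) / (log₂ 20 − log₂ 10) = 111 / (4.3219 − 3.3219) = 111.000 ms/bit
  a = 603 − 111.000 × 3.3219 = 234.266 ms
Then RT(2) = 234.266 + 111.000 × log₂ 2 = 234.266 + 111.000 × 1 ≈ 345.266 ms.

345.3 ms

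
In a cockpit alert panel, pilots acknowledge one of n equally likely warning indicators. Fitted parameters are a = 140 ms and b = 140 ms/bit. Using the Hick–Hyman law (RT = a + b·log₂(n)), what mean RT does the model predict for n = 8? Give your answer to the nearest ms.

log₂(8) = 3 bits, so RT = 140 + 140 × 3 ≈ 560.000 ms.

560 ms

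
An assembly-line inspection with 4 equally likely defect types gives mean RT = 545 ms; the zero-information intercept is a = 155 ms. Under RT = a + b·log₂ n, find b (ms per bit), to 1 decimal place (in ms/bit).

195.0 ms/bit

b = (545 − 155) / log₂(4) = 390 / 2 = 195.000 ms/bit.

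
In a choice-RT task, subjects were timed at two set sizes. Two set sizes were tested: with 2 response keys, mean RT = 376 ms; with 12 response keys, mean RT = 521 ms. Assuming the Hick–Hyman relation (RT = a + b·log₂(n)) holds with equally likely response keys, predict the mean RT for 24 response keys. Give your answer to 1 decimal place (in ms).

Fit slope and intercept:
  b = (521 − 376) / (log₂ 12 − log₂ 2) = 145 / (3.5850 − 1) = 56.094 ms/bit
  a = 376 − 56.094 × 1 = 319.906 ms
Then RT(24) = 319.906 + 56.094 × log₂ 24 = 319.906 + 56.094 × 4.5850 ≈ 577.094 ms.

577.1 ms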